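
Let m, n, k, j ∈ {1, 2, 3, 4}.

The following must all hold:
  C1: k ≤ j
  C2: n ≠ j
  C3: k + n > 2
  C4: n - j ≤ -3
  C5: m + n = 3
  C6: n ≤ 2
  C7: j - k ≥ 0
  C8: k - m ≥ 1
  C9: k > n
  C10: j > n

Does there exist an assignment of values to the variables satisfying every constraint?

Satisfiable

One satisfying assignment is m = 2, n = 1, k = 3, j = 4.
For the less obvious constraints — constraint 3: k + n = 4; constraint 4: n - j = -3 — and the others hold by inspection.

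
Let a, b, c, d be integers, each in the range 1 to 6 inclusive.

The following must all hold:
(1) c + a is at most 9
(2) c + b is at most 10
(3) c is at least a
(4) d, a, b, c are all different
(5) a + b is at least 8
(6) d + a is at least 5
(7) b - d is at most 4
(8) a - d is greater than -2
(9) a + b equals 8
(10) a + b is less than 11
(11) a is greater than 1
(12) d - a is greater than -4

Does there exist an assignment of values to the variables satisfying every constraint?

Satisfiable

Setting (a, b, c, d) = (3, 5, 4, 2) satisfies everything: constraint 1: c + a = 7; constraint 2: c + b = 9, and the others follow.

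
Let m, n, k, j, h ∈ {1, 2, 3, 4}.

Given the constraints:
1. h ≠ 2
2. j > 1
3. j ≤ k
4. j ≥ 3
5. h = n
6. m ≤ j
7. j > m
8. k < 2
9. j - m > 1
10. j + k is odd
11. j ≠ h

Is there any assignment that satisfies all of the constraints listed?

Unsatisfiable

From constraints 3 and 4: k ≥ j and j ≥ 3, so k ≥ 3. From constraint 8: k ≤ 1. But 1 < 3, so no value of k works.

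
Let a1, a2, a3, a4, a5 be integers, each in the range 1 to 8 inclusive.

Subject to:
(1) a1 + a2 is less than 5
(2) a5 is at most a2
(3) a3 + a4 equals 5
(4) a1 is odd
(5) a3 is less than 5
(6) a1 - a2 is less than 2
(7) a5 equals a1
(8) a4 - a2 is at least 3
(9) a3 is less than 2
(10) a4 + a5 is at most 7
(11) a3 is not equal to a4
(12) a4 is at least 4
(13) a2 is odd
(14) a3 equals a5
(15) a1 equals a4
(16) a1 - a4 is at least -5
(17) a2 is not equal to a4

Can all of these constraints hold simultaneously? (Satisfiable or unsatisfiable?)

Unsatisfiable

From constraints 7, 14, and 15, a3 = a5 = a1 = a4, so a3 = a4. But constraint 11 says a3 ≠ a4. Contradiction.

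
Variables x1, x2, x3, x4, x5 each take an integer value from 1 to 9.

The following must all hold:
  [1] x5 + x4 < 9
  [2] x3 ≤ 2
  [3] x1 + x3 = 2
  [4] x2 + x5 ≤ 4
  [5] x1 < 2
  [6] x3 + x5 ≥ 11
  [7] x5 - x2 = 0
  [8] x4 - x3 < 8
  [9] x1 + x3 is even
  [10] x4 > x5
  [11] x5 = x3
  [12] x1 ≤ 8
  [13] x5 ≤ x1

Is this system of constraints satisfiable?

Unsatisfiable

From constraint 2: x3 ≤ 2. From constraints 12 and 13: x5 ≤ x1 ≤ 8. Hence x3 + x5 ≤ 10. But constraint 6 requires x3 + x5 ≥ 11, and 11 > 10. Contradiction.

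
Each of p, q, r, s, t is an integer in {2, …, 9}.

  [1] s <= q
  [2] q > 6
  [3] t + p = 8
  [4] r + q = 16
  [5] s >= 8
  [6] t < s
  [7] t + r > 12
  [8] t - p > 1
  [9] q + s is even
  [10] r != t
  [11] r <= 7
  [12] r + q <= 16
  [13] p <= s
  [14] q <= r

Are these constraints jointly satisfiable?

From constraints 1 and 5: q ≥ s and s ≥ 8, so q ≥ 8. From constraints 11 and 14: q ≤ r and r ≤ 7, so q ≤ 7. But 7 < 8, so no value of q works.

Unsatisfiable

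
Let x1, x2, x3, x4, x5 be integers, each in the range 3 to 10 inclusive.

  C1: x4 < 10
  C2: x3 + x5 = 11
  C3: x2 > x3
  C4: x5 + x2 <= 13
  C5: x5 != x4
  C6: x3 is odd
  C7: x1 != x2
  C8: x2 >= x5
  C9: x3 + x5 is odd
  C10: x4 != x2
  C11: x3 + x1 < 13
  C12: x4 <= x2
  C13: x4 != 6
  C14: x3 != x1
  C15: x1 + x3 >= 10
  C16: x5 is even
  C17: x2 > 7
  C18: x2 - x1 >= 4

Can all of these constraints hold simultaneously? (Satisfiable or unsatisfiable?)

Setting (x1, x2, x3, x4, x5) = (4, 9, 7, 3, 4) satisfies everything: constraint 2: x3 + x5 = 11; constraint 4: x5 + x2 = 13; constraint 11: x3 + x1 = 11, and the others follow.

Satisfiable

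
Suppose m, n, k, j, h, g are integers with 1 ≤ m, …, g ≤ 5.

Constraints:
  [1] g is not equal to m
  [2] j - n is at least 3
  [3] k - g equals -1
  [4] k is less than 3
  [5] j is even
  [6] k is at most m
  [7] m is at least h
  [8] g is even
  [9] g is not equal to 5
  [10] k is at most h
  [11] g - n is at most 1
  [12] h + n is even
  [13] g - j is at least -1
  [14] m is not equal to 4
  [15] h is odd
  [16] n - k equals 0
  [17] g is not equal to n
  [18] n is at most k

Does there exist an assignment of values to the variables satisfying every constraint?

Unsatisfiable

Constraints 2, 11, and 13 give j − n ≥ 3, n − g ≥ -1, g − j ≥ -1.
Adding all 3 inequalities: the left sides telescope to 0, and the right sides sum to 3 + (-1) + (-1) = 1. So 0 ≥ 1, which is false.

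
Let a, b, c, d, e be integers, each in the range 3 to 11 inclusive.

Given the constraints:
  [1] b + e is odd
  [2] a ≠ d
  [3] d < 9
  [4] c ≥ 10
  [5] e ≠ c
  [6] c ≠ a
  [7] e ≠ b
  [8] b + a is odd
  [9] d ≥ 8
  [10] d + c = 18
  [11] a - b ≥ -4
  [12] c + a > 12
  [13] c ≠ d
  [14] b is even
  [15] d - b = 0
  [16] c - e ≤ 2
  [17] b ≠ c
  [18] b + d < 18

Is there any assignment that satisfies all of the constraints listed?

Satisfiable

One satisfying assignment is a = 5, b = 8, c = 10, d = 8, e = 11.
For the less obvious constraints — constraint 10: d + c = 18; constraint 11: a - b = -3; constraint 12: c + a = 15 — and the others hold by inspection.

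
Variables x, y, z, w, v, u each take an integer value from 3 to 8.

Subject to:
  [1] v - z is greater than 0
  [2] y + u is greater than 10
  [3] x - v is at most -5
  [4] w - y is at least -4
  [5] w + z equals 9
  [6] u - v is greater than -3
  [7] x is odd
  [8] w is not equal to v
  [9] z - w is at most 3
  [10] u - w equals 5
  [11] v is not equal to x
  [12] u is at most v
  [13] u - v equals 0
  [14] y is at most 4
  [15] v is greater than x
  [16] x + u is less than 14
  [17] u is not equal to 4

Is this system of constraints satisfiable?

Satisfiable

Take x = 3, y = 4, z = 6, w = 3, v = 8, u = 8. Then constraint 1: v - z = 2; constraint 2: y + u = 12, and every other listed constraint is also met.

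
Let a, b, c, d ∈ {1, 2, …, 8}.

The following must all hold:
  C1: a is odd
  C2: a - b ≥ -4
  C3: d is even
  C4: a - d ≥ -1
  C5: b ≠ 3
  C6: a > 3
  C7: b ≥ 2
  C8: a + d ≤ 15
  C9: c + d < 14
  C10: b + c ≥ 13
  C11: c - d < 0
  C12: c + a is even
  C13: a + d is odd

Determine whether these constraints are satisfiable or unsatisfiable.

The assignment a = 7, b = 8, c = 5, d = 6 works:
  constraint 2 holds since a - b = -1.
  constraint 4 holds since a - d = 1.
  constraint 8 holds since a + d = 13.
The rest check out directly.

Satisfiable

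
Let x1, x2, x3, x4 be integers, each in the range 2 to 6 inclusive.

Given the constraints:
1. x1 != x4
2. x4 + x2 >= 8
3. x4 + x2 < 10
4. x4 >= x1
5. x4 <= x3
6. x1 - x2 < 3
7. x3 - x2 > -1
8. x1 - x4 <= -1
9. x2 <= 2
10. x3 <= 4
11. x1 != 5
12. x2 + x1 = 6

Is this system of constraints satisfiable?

Unsatisfiable

From constraints 5 and 10: x4 ≤ x3 ≤ 4. From constraint 9: x2 ≤ 2. Hence x4 + x2 ≤ 6. But constraint 2 requires x4 + x2 ≥ 8, and 8 > 6. Contradiction.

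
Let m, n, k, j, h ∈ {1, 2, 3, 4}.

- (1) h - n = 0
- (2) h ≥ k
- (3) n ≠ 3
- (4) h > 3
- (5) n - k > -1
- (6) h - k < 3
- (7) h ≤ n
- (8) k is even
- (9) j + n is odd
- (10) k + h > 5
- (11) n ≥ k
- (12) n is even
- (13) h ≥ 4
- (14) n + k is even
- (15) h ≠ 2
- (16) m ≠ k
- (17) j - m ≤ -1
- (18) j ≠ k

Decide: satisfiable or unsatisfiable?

The assignment m = 2, n = 4, k = 4, j = 1, h = 4 works:
  constraint 1 holds since h - n = 0.
  constraint 5 holds since n - k = 0.
The rest check out directly.

Satisfiable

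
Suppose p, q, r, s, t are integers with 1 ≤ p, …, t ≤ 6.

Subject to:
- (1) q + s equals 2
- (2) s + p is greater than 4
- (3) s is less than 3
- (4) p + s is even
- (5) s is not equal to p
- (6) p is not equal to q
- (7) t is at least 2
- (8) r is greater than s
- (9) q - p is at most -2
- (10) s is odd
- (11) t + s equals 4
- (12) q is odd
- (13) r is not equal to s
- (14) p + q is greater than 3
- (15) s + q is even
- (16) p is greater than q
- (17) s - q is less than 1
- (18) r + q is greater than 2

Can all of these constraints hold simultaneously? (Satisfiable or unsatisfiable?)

Satisfiable

One satisfying assignment is p = 5, q = 1, r = 3, s = 1, t = 3.
For the less obvious constraints — constraint 1: q + s = 2; constraint 2: s + p = 6; constraint 9: q - p = -4 — and the others hold by inspection.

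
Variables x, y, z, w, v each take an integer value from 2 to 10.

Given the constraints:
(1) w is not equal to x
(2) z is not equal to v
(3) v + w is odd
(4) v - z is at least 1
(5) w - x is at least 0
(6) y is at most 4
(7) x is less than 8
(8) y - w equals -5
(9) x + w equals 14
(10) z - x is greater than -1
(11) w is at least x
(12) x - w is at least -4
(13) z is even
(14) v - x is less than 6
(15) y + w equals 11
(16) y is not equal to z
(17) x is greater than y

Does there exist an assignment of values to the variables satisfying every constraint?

Setting (x, y, z, w, v) = (6, 3, 6, 8, 9) satisfies everything: constraint 4: v - z = 3; constraint 5: w - x = 2, and the others follow.

Satisfiable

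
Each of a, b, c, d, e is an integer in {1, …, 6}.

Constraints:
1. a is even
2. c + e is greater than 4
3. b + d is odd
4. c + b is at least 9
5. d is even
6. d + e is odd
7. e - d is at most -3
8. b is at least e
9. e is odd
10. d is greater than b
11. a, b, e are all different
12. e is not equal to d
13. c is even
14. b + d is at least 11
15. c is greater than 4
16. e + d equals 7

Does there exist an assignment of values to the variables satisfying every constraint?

One satisfying assignment is a = 6, b = 5, c = 6, d = 6, e = 1.
For the less obvious constraints — constraint 2: c + e = 7; constraint 4: c + b = 11; constraint 7: e - d = -5 — and the others hold by inspection.

Satisfiable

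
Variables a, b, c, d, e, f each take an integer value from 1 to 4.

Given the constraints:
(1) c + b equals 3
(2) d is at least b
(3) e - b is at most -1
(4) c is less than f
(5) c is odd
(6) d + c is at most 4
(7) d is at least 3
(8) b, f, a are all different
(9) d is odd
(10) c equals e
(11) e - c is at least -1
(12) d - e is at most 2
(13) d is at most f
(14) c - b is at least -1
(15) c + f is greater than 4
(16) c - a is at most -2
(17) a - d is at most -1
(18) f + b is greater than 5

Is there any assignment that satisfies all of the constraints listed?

Unsatisfiable

Constraints 3, 12, 14, 16, and 17 give e − d ≥ -2, d − a ≥ 1, a − c ≥ 2, c − b ≥ -1, b − e ≥ 1.
Adding all 5 inequalities: the left sides telescope to 0, and the right sides sum to (-2) + 1 + 2 + (-1) + 1 = 1. So 0 ≥ 1, which is false.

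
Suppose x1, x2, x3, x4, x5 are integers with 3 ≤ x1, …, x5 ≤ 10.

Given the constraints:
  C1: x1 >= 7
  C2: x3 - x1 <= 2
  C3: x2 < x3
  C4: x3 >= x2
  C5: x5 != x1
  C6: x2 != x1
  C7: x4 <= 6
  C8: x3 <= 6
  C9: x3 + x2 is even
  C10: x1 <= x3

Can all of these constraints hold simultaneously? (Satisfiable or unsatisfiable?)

From constraints 1 and 10: x3 ≥ x1 and x1 ≥ 7, so x3 ≥ 7. From constraint 8: x3 ≤ 6. But 6 < 7, so no value of x3 works.

Unsatisfiable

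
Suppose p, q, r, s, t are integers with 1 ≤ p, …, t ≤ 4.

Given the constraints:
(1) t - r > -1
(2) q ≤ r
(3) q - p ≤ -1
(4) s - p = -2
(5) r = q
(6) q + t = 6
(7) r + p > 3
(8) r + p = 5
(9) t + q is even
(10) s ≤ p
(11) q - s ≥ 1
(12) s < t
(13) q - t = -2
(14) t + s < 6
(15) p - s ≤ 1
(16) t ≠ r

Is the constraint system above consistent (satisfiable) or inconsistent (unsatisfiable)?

Constraints 3, 11, and 15 give q − s ≥ 1, s − p ≥ -1, p − q ≥ 1.
Adding all 3 inequalities: the left sides telescope to 0, and the right sides sum to 1 + (-1) + 1 = 1. So 0 ≥ 1, which is false.

Unsatisfiable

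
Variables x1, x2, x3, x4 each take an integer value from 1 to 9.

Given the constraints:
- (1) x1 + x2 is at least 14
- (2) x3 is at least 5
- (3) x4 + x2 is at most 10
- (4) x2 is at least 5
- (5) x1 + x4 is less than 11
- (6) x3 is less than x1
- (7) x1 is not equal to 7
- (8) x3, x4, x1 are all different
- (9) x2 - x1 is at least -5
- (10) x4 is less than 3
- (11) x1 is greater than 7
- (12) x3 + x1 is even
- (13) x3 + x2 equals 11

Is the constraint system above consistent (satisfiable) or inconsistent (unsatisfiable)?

One satisfying assignment is x1 = 9, x2 = 6, x3 = 5, x4 = 1.
For the less obvious constraints — constraint 1: x1 + x2 = 15; constraint 3: x4 + x2 = 7; constraint 5: x1 + x4 = 10 — and the others hold by inspection.

Satisfiable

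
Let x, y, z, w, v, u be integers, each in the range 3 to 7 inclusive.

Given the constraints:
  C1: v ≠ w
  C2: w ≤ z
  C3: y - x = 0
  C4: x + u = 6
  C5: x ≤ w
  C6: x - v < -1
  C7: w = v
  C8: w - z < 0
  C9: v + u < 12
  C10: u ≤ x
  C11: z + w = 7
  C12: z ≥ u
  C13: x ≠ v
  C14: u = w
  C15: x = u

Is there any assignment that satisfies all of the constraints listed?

Unsatisfiable

From constraints 7, 14, and 15, x = u = w = v, so x = v. But constraint 13 says x ≠ v. Contradiction.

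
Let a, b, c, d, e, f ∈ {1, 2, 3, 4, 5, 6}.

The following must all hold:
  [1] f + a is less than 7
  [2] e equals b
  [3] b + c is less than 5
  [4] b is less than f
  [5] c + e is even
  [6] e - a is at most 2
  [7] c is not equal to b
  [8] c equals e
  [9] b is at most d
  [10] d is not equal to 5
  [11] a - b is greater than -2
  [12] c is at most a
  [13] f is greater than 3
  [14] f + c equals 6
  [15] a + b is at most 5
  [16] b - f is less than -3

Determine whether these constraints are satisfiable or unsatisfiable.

Unsatisfiable

From constraints 2 and 8, c = e = b, so c = b. But constraint 7 says c ≠ b. Contradiction.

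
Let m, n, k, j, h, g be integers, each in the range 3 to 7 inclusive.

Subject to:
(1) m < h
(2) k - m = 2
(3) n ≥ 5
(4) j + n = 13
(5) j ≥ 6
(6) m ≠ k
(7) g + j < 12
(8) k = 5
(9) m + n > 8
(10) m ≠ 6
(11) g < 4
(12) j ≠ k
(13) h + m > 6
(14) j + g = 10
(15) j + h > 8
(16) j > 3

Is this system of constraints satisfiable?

Try m = 3, n = 6, k = 5, j = 7, h = 4, g = 3.
Check constraint 2: k - m = 2; constraint 4: j + n = 13. The remaining constraints are straightforward to verify.

Satisfiable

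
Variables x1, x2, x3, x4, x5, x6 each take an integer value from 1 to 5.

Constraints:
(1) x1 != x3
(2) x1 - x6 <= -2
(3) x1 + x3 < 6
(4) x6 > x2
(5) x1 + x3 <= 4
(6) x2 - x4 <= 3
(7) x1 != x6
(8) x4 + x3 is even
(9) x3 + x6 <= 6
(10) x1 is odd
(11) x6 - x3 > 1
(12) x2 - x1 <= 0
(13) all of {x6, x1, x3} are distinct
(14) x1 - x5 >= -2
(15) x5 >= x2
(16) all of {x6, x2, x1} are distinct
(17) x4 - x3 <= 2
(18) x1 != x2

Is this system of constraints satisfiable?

Satisfiable

One satisfying assignment is x1 = 3, x2 = 1, x3 = 1, x4 = 1, x5 = 5, x6 = 5.
For the less obvious constraints — constraint 2: x1 - x6 = -2; constraint 3: x1 + x3 = 4 — and the others hold by inspection.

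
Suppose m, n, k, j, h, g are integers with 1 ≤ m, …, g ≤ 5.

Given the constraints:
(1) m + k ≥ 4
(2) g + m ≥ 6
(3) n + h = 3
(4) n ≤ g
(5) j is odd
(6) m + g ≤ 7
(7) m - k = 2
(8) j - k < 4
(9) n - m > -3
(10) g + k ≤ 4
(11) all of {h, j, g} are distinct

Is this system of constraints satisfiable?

Satisfiable

Try m = 4, n = 2, k = 2, j = 5, h = 1, g = 2.
Check constraint 1: m + k = 6; constraint 2: g + m = 6; constraint 3: n + h = 3. The remaining constraints are straightforward to verify.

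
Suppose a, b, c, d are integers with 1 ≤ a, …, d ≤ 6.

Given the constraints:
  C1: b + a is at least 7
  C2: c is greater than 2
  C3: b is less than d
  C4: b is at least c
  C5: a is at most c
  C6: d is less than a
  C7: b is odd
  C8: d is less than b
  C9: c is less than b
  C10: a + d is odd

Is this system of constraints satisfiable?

Unsatisfiable

Constraints 3, 5, 6, and 9 give b < d, d < a, a ≤ c, c < b. Chaining: b < d < a ≤ c < b, which forces b < b — impossible.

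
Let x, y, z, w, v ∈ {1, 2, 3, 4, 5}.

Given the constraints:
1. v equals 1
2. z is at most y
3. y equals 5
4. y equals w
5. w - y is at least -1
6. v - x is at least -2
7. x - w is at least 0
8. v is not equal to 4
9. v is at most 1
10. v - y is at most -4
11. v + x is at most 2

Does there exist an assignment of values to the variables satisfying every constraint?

Constraints 5, 6, 7, and 10 give v − x ≥ -2, x − w ≥ 0, w − y ≥ -1, y − v ≥ 4.
Adding all 4 inequalities: the left sides telescope to 0, and the right sides sum to (-2) + 0 + (-1) + 4 = 1. So 0 ≥ 1, which is false.

Unsatisfiable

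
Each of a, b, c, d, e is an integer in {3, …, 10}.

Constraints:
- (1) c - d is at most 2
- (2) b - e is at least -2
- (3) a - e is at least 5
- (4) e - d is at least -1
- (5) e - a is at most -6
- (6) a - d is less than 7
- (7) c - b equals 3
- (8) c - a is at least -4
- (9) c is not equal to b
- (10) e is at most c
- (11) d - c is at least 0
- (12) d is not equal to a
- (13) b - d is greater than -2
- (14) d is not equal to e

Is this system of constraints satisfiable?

Unsatisfiable

Constraints 4, 5, 8, and 11 give e − d ≥ -1, d − c ≥ 0, c − a ≥ -4, a − e ≥ 6.
Adding all 4 inequalities: the left sides telescope to 0, and the right sides sum to (-1) + 0 + (-4) + 6 = 1. So 0 ≥ 1, which is false.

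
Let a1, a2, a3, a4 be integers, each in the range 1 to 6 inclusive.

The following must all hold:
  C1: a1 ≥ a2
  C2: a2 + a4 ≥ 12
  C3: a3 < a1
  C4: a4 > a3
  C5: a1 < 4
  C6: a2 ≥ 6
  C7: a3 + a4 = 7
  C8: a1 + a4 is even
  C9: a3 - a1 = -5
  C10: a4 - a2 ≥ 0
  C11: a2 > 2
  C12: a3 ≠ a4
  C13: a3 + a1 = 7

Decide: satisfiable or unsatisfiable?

From constraints 1 and 6: a1 ≥ a2 and a2 ≥ 6, so a1 ≥ 6. From constraint 5: a1 ≤ 3. But 3 < 6, so no value of a1 works.

Unsatisfiable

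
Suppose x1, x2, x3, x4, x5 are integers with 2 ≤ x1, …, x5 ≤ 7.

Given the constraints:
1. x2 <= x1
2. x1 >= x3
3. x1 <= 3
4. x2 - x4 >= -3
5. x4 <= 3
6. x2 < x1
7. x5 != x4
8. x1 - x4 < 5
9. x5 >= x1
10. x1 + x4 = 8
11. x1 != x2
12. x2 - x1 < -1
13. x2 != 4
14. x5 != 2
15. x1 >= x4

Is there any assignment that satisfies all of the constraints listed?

From constraint 3: x1 ≤ 3. From constraint 5: x4 ≤ 3. Hence x1 + x4 ≤ 6. But constraint 10 requires x1 + x4 = 8, and 8 > 6. Contradiction.

Unsatisfiable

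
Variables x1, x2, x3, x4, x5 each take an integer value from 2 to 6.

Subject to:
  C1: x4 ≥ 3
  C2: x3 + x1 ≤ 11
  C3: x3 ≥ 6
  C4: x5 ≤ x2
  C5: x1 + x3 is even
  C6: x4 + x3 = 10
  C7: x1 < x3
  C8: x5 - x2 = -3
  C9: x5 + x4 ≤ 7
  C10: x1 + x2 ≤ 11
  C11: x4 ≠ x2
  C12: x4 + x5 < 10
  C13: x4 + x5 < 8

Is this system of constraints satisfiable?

Satisfiable

Try x1 = 4, x2 = 6, x3 = 6, x4 = 4, x5 = 3.
Check constraint 2: x3 + x1 = 10; constraint 6: x4 + x3 = 10; constraint 8: x5 - x2 = -3. The remaining constraints are straightforward to verify.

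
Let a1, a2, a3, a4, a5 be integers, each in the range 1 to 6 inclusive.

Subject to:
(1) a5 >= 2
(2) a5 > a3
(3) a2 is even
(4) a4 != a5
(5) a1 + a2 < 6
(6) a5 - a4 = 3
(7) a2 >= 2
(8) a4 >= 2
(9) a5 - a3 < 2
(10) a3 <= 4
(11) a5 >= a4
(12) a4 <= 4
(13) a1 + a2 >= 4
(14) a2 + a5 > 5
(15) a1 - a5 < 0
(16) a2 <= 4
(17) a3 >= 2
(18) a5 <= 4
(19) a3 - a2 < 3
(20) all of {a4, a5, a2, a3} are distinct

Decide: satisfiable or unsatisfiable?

Unsatisfiable

Constraints 1, 7, 8, 10, 12, 16, 17, and 18 confine each of a4, a5, a2, a3 to the 3 values {2, …, 4}.
Constraint 20 requires all 4 of them to be distinct, but only 3 values are available — impossible by the pigeonhole principle.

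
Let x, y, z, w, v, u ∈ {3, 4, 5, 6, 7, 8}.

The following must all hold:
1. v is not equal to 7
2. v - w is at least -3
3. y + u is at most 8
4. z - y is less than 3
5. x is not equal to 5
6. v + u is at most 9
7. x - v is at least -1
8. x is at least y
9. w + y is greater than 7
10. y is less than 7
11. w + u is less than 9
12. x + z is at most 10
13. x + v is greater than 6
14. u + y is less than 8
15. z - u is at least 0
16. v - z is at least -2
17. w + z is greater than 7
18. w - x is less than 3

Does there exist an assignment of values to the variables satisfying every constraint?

Satisfiable

One satisfying assignment is x = 4, y = 4, z = 5, w = 4, v = 3, u = 3.
For the less obvious constraints — constraint 2: v - w = -1; constraint 3: y + u = 7 — and the others hold by inspection.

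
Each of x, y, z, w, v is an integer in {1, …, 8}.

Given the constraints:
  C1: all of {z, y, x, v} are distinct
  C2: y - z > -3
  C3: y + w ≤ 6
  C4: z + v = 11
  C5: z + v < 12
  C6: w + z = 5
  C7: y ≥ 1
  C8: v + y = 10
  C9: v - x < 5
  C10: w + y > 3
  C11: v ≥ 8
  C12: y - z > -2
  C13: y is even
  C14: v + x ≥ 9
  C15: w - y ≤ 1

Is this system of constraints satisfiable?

Satisfiable

Try x = 4, y = 2, z = 3, w = 2, v = 8.
Check constraint 2: y - z = -1; constraint 3: y + w = 4. The remaining constraints are straightforward to verify.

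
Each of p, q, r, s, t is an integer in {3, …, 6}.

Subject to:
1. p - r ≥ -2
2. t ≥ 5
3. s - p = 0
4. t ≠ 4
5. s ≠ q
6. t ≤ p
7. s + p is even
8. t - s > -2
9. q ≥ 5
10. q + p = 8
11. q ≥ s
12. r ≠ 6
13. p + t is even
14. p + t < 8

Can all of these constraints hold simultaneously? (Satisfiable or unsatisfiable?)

From constraint 9: q ≥ 5. From constraints 2 and 6: p ≥ t ≥ 5. Hence q + p ≥ 10. But constraint 10 requires q + p = 8, and 8 < 10. Contradiction.

Unsatisfiable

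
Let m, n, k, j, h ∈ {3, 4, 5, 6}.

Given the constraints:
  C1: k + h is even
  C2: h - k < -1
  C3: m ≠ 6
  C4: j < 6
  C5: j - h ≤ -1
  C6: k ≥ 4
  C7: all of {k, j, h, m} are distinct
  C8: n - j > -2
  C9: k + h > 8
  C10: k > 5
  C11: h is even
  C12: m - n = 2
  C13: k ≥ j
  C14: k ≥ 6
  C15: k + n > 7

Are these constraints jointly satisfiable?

Take m = 5, n = 3, k = 6, j = 3, h = 4. Then constraint 2: h - k = -2; constraint 5: j - h = -1, and every other listed constraint is also met.

Satisfiable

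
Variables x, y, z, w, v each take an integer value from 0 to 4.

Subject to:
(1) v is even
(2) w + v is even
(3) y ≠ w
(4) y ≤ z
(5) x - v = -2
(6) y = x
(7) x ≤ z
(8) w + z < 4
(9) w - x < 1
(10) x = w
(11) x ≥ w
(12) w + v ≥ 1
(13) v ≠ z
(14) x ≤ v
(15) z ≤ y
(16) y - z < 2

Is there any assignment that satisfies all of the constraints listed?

From constraints 6 and 10, y = x = w, so y = w. But constraint 3 says y ≠ w. Contradiction.

Unsatisfiable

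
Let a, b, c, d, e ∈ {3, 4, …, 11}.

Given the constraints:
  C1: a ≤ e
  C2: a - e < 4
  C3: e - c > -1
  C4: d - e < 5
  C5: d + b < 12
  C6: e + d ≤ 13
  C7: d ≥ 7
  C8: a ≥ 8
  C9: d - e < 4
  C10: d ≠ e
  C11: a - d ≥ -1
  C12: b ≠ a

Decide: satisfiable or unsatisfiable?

Unsatisfiable

From constraints 1 and 8: e ≥ a ≥ 8. From constraint 7: d ≥ 7. Hence e + d ≥ 15. But constraint 6 requires e + d ≤ 13, and 13 < 15. Contradiction.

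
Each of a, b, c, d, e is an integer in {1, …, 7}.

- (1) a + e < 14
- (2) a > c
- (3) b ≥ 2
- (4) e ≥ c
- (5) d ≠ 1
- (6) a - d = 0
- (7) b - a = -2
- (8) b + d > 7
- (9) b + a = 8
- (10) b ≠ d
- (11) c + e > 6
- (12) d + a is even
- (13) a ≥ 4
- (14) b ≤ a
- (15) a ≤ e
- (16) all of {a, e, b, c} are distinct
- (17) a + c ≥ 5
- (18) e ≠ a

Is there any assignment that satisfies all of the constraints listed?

One satisfying assignment is a = 5, b = 3, c = 1, d = 5, e = 6.
For the less obvious constraints — constraint 1: a + e = 11; constraint 6: a - d = 0; constraint 7: b - a = -2 — and the others hold by inspection.

Satisfiable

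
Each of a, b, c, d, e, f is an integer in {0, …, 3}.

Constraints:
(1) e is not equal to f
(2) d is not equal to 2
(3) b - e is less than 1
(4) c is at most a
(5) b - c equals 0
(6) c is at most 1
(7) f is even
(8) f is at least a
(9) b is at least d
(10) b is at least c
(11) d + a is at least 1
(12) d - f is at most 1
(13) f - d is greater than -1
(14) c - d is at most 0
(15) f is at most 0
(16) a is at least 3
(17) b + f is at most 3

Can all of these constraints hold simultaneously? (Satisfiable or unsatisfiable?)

From constraint 16: a ≥ 3. From constraints 8 and 15: a ≤ f and f ≤ 0, so a ≤ 0. But 0 < 3, so no value of a works.

Unsatisfiable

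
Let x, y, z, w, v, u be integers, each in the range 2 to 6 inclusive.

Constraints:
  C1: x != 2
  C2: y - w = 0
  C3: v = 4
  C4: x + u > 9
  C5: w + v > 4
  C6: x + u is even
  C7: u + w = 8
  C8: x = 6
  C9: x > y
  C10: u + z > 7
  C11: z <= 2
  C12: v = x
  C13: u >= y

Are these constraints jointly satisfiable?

Constraint 3 fixes v = 4 and constraint 8 fixes x = 6, but constraint 12 requires v = x. Since 4 ≠ 6, contradiction.

Unsatisfiable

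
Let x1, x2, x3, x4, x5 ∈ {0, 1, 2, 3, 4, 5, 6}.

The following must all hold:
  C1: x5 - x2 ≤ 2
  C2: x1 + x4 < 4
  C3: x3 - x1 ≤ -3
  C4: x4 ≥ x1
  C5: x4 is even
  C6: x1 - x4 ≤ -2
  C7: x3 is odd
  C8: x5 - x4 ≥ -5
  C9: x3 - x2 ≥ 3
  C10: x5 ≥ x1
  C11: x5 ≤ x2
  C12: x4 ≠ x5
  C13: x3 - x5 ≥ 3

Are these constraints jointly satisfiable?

Constraints 1, 3, 6, 8, and 9 give x1 − x3 ≥ 3, x3 − x2 ≥ 3, x2 − x5 ≥ -2, x5 − x4 ≥ -5, x4 − x1 ≥ 2.
Adding all 5 inequalities: the left sides telescope to 0, and the right sides sum to 3 + 3 + (-2) + (-5) + 2 = 1. So 0 ≥ 1, which is false.

Unsatisfiable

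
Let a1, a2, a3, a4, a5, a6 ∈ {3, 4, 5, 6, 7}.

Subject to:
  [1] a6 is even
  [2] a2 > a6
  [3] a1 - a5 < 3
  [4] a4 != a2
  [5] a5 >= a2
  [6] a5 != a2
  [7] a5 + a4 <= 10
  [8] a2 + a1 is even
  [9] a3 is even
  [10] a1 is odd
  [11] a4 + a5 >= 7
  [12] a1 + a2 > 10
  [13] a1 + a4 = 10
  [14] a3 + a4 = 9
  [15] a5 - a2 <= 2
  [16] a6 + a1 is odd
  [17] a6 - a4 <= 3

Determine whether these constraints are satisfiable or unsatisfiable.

Try a1 = 7, a2 = 5, a3 = 6, a4 = 3, a5 = 6, a6 = 4.
Check constraint 3: a1 - a5 = 1; constraint 7: a5 + a4 = 9; constraint 11: a4 + a5 = 9. The remaining constraints are straightforward to verify.

Satisfiable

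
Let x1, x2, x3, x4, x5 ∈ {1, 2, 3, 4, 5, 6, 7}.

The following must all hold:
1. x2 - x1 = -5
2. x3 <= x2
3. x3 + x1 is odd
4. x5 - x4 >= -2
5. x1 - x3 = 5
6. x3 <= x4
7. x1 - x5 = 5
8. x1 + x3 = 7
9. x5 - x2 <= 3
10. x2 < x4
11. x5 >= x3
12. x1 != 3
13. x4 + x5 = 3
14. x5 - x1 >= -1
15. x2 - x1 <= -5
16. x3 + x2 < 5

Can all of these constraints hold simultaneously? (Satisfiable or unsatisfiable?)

Unsatisfiable

Constraints 9, 14, and 15 give x2 − x5 ≥ -3, x5 − x1 ≥ -1, x1 − x2 ≥ 5.
Adding all 3 inequalities: the left sides telescope to 0, and the right sides sum to (-3) + (-1) + 5 = 1. So 0 ≥ 1, which is false.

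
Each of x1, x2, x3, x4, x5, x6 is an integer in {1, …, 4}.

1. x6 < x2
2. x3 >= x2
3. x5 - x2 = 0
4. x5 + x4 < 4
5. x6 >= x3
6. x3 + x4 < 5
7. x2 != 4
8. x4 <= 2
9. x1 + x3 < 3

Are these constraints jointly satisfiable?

Constraints 1, 2, and 5 give x2 ≤ x3, x3 ≤ x6, x6 < x2. Chaining: x2 ≤ x3 ≤ x6 < x2, which forces x2 < x2 — impossible.

Unsatisfiable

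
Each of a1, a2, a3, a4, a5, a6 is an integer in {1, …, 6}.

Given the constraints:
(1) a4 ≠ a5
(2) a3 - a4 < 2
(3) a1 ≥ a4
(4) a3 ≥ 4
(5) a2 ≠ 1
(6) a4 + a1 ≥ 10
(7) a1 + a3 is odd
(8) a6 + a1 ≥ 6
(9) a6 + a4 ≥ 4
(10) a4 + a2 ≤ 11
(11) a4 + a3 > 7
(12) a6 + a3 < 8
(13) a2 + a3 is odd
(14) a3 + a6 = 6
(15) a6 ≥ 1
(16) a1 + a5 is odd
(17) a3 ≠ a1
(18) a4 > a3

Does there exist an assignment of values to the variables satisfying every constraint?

Satisfiable

One satisfying assignment is a1 = 5, a2 = 5, a3 = 4, a4 = 5, a5 = 6, a6 = 2.
For the less obvious constraints — constraint 2: a3 - a4 = -1; constraint 6: a4 + a1 = 10 — and the others hold by inspection.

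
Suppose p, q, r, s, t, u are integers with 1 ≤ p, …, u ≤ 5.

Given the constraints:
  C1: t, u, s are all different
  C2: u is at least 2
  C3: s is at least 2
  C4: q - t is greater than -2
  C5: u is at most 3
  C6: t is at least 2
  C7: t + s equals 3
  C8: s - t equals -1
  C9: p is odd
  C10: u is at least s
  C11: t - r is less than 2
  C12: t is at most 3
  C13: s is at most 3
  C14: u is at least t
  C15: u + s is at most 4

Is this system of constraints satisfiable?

Unsatisfiable

Constraints 2, 3, 5, 6, 12, and 13 confine each of t, u, s to the 2 values {2, 3}.
Constraint 1 requires all 3 of them to be distinct, but only 2 values are available — impossible by the pigeonhole principle.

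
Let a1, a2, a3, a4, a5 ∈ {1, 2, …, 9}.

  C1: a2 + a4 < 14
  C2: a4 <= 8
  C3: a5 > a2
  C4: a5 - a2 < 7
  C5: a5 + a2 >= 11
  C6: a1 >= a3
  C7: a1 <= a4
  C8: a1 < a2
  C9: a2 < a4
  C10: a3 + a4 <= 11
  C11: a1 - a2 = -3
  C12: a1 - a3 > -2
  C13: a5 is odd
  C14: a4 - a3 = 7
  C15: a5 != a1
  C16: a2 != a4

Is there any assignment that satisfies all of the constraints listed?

Take a1 = 2, a2 = 5, a3 = 1, a4 = 8, a5 = 9. Then constraint 1: a2 + a4 = 13; constraint 4: a5 - a2 = 4; constraint 5: a5 + a2 = 14, and every other listed constraint is also met.

Satisfiable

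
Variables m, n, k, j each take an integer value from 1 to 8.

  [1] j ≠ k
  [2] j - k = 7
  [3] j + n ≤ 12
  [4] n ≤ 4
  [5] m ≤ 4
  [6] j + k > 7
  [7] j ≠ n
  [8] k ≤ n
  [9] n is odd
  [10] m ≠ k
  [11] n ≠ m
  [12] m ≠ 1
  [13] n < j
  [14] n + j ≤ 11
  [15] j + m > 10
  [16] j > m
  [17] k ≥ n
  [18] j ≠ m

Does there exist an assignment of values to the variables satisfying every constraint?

Satisfiable

Setting (m, n, k, j) = (4, 1, 1, 8) satisfies everything: constraint 2: j - k = 7; constraint 3: j + n = 9, and the others follow.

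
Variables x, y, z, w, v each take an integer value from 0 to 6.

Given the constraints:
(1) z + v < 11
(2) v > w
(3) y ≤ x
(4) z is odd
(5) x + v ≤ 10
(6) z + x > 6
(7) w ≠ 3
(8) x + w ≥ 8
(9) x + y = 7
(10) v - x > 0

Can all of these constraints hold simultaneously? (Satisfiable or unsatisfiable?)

Satisfiable

Take x = 4, y = 3, z = 3, w = 4, v = 6. Then constraint 1: z + v = 9; constraint 5: x + v = 10, and every other listed constraint is also met.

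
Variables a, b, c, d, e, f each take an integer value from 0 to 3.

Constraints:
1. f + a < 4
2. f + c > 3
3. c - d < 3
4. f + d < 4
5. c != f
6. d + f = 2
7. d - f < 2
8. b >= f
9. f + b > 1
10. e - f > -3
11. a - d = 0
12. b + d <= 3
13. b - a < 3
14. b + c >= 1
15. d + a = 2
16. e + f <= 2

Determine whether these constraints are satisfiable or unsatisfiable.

Satisfiable

Try a = 1, b = 1, c = 3, d = 1, e = 1, f = 1.
Check constraint 1: f + a = 2; constraint 2: f + c = 4. The remaining constraints are straightforward to verify.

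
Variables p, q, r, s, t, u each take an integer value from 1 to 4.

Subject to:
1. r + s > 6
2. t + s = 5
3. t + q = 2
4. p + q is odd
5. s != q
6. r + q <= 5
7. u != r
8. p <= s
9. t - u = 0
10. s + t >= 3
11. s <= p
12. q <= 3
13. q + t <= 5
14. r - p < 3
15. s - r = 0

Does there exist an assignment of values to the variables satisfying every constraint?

Take p = 4, q = 1, r = 4, s = 4, t = 1, u = 1. Then constraint 1: r + s = 8; constraint 2: t + s = 5, and every other listed constraint is also met.

Satisfiable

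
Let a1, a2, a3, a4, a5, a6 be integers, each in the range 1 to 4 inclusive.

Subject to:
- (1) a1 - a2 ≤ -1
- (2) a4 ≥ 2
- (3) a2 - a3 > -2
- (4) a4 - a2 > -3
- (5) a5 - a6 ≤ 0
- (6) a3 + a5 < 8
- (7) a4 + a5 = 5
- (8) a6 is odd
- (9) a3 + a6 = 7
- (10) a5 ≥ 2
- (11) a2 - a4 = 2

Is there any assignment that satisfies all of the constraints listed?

Try a1 = 3, a2 = 4, a3 = 4, a4 = 2, a5 = 3, a6 = 3.
Check constraint 1: a1 - a2 = -1; constraint 3: a2 - a3 = 0. The remaining constraints are straightforward to verify.

Satisfiable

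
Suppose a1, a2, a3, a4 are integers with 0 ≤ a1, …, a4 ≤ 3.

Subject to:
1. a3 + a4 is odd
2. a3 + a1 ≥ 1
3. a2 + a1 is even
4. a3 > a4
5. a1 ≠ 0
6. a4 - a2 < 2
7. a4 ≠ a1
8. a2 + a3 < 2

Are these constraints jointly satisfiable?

Setting (a1, a2, a3, a4) = (2, 0, 1, 0) satisfies everything: constraint 2: a3 + a1 = 3; constraint 6: a4 - a2 = 0, and the others follow.

Satisfiable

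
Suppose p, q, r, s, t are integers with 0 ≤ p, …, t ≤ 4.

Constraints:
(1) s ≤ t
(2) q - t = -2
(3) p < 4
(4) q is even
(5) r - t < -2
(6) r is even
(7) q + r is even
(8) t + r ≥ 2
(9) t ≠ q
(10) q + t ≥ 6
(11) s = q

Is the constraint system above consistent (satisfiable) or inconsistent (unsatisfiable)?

Take p = 2, q = 2, r = 0, s = 2, t = 4. Then constraint 2: q - t = -2; constraint 5: r - t = -4; constraint 8: t + r = 4, and every other listed constraint is also met.

Satisfiable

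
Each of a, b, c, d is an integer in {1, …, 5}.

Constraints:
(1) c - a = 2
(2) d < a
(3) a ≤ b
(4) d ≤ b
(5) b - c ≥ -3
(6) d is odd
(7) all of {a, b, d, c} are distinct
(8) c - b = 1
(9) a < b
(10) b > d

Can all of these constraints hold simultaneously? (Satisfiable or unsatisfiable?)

Satisfiable

Take a = 3, b = 4, c = 5, d = 1. Then constraint 1: c - a = 2; constraint 5: b - c = -1, and every other listed constraint is also met.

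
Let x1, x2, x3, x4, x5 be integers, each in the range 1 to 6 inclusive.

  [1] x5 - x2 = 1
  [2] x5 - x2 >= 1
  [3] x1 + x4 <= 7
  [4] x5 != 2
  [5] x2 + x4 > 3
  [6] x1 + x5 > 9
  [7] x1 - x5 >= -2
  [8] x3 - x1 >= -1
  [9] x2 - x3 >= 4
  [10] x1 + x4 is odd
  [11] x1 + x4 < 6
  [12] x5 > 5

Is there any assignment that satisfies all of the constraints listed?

Constraints 2, 7, 8, and 9 give x3 − x1 ≥ -1, x1 − x5 ≥ -2, x5 − x2 ≥ 1, x2 − x3 ≥ 4.
Adding all 4 inequalities: the left sides telescope to 0, and the right sides sum to (-1) + (-2) + 1 + 4 = 2. So 0 ≥ 2, which is false.

Unsatisfiable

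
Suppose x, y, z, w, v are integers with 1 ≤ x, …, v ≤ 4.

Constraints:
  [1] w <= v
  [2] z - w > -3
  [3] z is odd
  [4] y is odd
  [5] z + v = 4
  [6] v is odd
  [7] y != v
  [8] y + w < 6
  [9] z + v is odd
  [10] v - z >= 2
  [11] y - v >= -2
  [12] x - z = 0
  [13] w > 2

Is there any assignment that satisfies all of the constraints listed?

Unsatisfiable

Constraint 3 makes z odd and constraint 6 makes v odd, so z + v must be even. Constraint 9 says z + v is odd — contradiction.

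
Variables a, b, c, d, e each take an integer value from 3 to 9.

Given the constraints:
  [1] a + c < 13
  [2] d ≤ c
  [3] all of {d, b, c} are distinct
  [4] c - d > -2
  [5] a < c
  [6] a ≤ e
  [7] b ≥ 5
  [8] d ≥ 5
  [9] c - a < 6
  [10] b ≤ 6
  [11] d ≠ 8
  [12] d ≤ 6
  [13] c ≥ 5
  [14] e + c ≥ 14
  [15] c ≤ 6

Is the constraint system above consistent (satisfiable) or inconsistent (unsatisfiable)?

Constraints 7, 8, 10, 12, 13, and 15 confine each of d, b, c to the 2 values {5, 6}.
Constraint 3 requires all 3 of them to be distinct, but only 2 values are available — impossible by the pigeonhole principle.

Unsatisfiable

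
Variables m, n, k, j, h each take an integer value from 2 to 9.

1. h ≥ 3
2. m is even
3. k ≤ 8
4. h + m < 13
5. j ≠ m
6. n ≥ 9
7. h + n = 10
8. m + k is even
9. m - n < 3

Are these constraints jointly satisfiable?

From constraint 1: h ≥ 3. From constraint 6: n ≥ 9. Hence h + n ≥ 12. But constraint 7 requires h + n = 10, and 10 < 12. Contradiction.

Unsatisfiable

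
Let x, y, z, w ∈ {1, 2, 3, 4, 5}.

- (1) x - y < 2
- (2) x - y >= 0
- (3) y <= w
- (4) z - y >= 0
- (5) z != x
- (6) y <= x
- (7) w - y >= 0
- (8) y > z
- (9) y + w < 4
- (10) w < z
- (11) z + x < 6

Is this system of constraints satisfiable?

Constraints 3, 8, and 10 give y ≤ w, w < z, z < y. Chaining: y ≤ w < z < y, which forces y < y — impossible.

Unsatisfiable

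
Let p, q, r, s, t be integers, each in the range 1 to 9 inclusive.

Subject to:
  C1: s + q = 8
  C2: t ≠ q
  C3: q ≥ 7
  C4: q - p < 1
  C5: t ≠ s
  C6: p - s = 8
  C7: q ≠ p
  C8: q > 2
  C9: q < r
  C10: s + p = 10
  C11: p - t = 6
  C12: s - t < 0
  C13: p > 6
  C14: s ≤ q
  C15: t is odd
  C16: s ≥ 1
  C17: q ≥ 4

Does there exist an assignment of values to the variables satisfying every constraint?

Satisfiable

Setting (p, q, r, s, t) = (9, 7, 9, 1, 3) satisfies everything: constraint 1: s + q = 8; constraint 4: q - p = -2; constraint 6: p - s = 8, and the others follow.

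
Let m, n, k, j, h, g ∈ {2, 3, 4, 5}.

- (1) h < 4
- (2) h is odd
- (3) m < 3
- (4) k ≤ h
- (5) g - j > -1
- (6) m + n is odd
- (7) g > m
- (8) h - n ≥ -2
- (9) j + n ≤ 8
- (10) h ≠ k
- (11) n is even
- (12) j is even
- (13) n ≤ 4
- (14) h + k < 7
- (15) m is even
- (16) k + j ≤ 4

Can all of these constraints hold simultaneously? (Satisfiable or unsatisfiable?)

Unsatisfiable

Constraint 15 makes m even and constraint 11 makes n even, so m + n must be even. Constraint 6 says m + n is odd — contradiction.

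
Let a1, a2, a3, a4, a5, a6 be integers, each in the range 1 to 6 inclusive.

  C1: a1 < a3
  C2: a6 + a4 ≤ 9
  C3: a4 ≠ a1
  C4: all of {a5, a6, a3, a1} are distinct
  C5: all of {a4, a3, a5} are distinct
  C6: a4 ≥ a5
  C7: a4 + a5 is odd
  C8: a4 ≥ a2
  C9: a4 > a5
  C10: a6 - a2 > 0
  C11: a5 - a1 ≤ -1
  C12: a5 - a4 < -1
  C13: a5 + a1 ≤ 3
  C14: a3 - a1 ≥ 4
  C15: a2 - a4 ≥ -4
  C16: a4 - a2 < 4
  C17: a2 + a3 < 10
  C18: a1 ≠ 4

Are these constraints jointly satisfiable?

Satisfiable

Setting (a1, a2, a3, a4, a5, a6) = (2, 2, 6, 4, 1, 5) satisfies everything: constraint 2: a6 + a4 = 9; constraint 10: a6 - a2 = 3; constraint 11: a5 - a1 = -1, and the others follow.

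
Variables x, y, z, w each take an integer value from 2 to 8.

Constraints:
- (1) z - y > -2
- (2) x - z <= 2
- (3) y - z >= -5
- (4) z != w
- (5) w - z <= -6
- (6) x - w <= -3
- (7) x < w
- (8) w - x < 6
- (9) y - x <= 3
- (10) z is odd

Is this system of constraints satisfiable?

Unsatisfiable

Constraints 3, 5, 6, and 9 give w − x ≥ 3, x − y ≥ -3, y − z ≥ -5, z − w ≥ 6.
Adding all 4 inequalities: the left sides telescope to 0, and the right sides sum to 3 + (-3) + (-5) + 6 = 1. So 0 ≥ 1, which is false.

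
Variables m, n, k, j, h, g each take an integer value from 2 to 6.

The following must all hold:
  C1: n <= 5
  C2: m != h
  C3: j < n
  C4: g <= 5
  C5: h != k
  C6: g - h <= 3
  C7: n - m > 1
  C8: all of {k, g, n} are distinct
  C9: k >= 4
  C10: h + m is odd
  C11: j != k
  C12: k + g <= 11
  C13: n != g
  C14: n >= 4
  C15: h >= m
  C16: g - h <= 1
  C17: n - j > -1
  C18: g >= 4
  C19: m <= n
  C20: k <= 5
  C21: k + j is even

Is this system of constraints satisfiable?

Constraints 1, 4, 9, 14, 18, and 20 confine each of k, g, n to the 2 values {4, 5}.
Constraint 8 requires all 3 of them to be distinct, but only 2 values are available — impossible by the pigeonhole principle.

Unsatisfiable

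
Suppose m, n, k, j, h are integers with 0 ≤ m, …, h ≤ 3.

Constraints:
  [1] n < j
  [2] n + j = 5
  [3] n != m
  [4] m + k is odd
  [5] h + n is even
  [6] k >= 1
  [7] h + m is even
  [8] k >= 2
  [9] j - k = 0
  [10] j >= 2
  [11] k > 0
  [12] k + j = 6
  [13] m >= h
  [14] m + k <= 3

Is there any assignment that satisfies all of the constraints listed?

Satisfiable

One satisfying assignment is m = 0, n = 2, k = 3, j = 3, h = 0.
For the less obvious constraints — constraint 2: n + j = 5; constraint 9: j - k = 0 — and the others hold by inspection.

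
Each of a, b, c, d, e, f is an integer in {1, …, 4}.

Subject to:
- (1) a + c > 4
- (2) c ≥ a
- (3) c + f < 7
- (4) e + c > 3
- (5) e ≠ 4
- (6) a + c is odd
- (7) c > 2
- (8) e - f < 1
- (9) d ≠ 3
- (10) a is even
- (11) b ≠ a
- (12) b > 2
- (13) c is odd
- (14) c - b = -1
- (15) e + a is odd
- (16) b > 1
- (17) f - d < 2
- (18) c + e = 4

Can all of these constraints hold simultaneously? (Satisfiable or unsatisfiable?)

The assignment a = 2, b = 4, c = 3, d = 2, e = 1, f = 3 works:
  constraint 1 holds since a + c = 5.
  constraint 3 holds since c + f = 6.
  constraint 4 holds since e + c = 4.
The rest check out directly.

Satisfiable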